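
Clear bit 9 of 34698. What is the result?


34698 & ~(1 << 9) = 34186

34186


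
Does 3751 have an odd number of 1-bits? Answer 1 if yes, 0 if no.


0b111010100111 has 8 ones => parity 0

0


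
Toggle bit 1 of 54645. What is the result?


54645 ^ (1 << 1) = 54645 ^ 2 = 54647

54647


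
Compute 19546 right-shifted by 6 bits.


0b100110001011010 >> 6 = 0b100110001 = 305

305


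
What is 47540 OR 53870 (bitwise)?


0b1011100110110100 | 0b1101001001101110 = 0b1111101111111110 = 64510

64510


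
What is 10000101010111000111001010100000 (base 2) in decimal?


10000101010111000111001010100000 in decimal = 2237428384

2237428384


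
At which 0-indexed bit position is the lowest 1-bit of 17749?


0b100010101010101. Lowest set bit at position 0

0


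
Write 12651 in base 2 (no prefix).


12651 = 11000101101011 in binary

11000101101011


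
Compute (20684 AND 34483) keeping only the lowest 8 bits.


Step 1: 20684 & 34483 = 128
Step 2: 128 & 255 = 128

128


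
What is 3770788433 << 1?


0b11100000110000011010101001010001 << 1 = 0b111000001100000110101010010100010 = 7541576866

7541576866


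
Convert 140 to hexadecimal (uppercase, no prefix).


140 = 8C hex

8C


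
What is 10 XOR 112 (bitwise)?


0b1010 ^ 0b1110000 = 0b1111010 = 122

122


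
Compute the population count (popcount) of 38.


0b100110 has 3 set bits

3


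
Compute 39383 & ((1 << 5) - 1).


39383 & 31 = 23

23


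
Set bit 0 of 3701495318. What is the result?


3701495318 | (1 << 0) = 3701495318 | 1 = 3701495319

3701495319


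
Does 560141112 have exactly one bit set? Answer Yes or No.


0b100001011000110001001100111000. Multiple bits set => No

No


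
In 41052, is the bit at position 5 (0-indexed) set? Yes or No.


0b1010000001011100, bit 5 = 0. No

No


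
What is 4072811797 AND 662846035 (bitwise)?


0b11110010110000100010110100010101 & 0b100111100000100011101001010011 = 0b100010100000100010100000010001 = 578955281

578955281


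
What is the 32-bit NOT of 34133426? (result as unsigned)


~0b10000010001101010110110010 = 0b11111101111101110010101001001101 = 4260833869 (32-bit unsigned)

4260833869


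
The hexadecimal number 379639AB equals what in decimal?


379639AB hex = 932592043 decimal

932592043


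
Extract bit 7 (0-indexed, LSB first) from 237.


0b11101101, position 7 = 1

1


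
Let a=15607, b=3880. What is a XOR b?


15607 ^ 3880 = 13279

13279


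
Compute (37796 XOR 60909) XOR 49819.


Step 1: 37796 ^ 60909 = 32329
Step 2: 32329 ^ 49819 = 48338

48338


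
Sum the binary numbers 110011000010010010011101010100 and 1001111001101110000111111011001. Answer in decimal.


110011000010010010011101010100 + 1001111001101110000111111011001 = 10000010010000000011011100101101 = 2185246509

2185246509


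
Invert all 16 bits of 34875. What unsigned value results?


34875 ^ 65535 = 30660

30660


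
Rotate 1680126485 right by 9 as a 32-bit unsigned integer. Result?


Rotate 0b1100100001001001011001000010101 right by 9 (32-bit) = 0b1010101100100001001001011001 = 179442265

179442265


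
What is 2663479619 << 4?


0b10011110110000010111100101000011 << 4 = 0b100111101100000101111001010000110000 = 42615673904

42615673904


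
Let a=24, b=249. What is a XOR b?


24 ^ 249 = 225

225


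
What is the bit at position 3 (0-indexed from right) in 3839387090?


0b11100100110110000110010111010010, position 3 = 0

0


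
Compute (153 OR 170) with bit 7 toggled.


Step 1: 153 | 170 = 187
Step 2: 187 ^ (1 << 7) = 187 ^ 128 = 59

59


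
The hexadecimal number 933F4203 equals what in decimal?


933F4203 hex = 2470396419 decimal

2470396419


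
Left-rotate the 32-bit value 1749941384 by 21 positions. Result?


Rotate 0b1101000010011011111110010001000 left by 21 (32-bit) = 0b10010001000011010000100110111111 = 2433550783

2433550783


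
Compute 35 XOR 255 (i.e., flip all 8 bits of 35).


35 ^ 255 = 220

220


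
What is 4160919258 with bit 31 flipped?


4160919258 ^ (1 << 31) = 4160919258 ^ 2147483648 = 2013435610

2013435610


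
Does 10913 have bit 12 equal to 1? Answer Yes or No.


0b10101010100001, bit 12 = 0. No

No


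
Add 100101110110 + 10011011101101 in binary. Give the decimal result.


100101110110 + 10011011101101 = 11000001100011 = 12387

12387


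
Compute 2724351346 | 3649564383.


0b10100010011000100100110101110010 | 0b11011001100001111110111011011111 = 0b11111011111001111110111111111111 = 4226281471

4226281471


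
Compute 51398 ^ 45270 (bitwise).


0b1100100011000110 ^ 0b1011000011010110 = 0b111100000010000 = 30736

30736


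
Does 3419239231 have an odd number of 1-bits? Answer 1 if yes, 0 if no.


0b11001011110011010111001100111111 has 21 ones => parity 1

1


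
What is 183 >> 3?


0b10110111 >> 3 = 0b10110 = 22

22


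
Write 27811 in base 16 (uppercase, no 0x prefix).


27811 = 6CA3 hex

6CA3


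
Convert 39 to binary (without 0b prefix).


39 = 100111 in binary

100111


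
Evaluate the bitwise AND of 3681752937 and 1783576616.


0b11011011011100110001011101101001 & 0b1101010010011110011100000101000 = 0b1001010010000110001000000101000 = 1245909032

1245909032


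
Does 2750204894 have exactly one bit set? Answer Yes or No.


0b10100011111011001100101111011110. Multiple bits set => No

No


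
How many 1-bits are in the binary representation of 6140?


0b1011111111100 has 10 set bits

10


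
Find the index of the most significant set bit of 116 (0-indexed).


0b1110100. Highest set bit at position 6

6


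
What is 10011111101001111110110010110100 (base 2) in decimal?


10011111101001111110110010110100 in decimal = 2678582452

2678582452


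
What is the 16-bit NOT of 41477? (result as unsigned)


~0b1010001000000101 = 0b101110111111010 = 24058 (16-bit unsigned)

24058


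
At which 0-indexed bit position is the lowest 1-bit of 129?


0b10000001. Lowest set bit at position 0

0


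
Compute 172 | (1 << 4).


172 | (1 << 4) = 172 | 16 = 188

188


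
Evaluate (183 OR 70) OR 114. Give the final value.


Step 1: 183 | 70 = 247
Step 2: 247 | 114 = 247

247


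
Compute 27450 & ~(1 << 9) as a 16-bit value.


27450 & ~(1 << 9) = 26938

26938


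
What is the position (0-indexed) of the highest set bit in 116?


0b1110100. Highest set bit at position 6

6


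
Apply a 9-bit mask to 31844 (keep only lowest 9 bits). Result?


31844 & 511 = 100

100


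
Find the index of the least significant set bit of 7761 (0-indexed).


0b1111001010001. Lowest set bit at position 0

0


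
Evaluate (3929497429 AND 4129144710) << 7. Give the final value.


Step 1: 3929497429 & 4129144710 = 3793035012
Step 2: 3793035012 << 7 = 485508481536

485508481536


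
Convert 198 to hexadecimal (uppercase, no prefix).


198 = C6 hex

C6


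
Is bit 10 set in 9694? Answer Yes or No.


0b10010111011110, bit 10 = 1. Yes

Yes


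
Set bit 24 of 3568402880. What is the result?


3568402880 | (1 << 24) = 3568402880 | 16777216 = 3585180096

3585180096


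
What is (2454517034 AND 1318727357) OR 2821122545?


Step 1: 2454517034 & 1318727357 = 34087976
Step 2: 34087976 | 2821122545 = 2855202297

2855202297


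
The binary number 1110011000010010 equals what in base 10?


1110011000010010 in decimal = 58898

58898


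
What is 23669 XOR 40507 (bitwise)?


0b101110001110101 ^ 0b1001111000111011 = 0b1100001001001110 = 49742

49742


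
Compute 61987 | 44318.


0b1111001000100011 | 0b1010110100011110 = 0b1111111100111111 = 65343

65343


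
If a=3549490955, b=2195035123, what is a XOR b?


3549490955 ^ 2195035123 = 1363508472

1363508472


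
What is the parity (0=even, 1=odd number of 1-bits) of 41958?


0b1010001111100110 has 9 ones => parity 1

1


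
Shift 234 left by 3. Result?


0b11101010 << 3 = 0b11101010000 = 1872

1872


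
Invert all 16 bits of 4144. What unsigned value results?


4144 ^ 65535 = 61391

61391


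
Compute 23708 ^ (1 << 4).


23708 ^ (1 << 4) = 23708 ^ 16 = 23692

23692


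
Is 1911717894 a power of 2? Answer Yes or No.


0b1110001111100101000000000000110. Multiple bits set => No

No


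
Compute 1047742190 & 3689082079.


0b111110011100110100011011101110 & 0b11011011111000101110110011011111 = 0b11010011000100100010011001110 = 442647758

442647758


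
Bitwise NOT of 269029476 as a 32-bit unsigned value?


~0b10000000010010001000001100100 = 0b11101111111101101110111110011011 = 4025937819 (32-bit unsigned)

4025937819


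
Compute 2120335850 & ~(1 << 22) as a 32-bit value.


2120335850 & ~(1 << 22) = 2116141546

2116141546


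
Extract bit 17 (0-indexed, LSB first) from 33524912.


0b1111111111000110010110000, position 17 = 1

1


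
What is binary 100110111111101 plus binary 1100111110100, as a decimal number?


100110111111101 + 1100111110100 = 110011111110001 = 26609

26609


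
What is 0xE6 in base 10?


E6 hex = 230 decimal

230


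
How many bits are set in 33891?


0b1000010001100011 has 6 set bits

6


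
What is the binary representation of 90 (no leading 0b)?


90 = 1011010 in binary

1011010


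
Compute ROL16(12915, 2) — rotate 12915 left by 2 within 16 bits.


Rotate 0b11001001110011 left by 2 (16-bit) = 0b1100100111001100 = 51660

51660


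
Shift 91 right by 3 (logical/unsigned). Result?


0b1011011 >> 3 = 0b1011 = 11

11


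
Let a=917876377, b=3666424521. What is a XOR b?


917876377 ^ 3666424521 = 3963395152

3963395152


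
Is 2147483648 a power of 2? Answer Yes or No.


0b10000000000000000000000000000000. Only one bit set => Yes

Yes


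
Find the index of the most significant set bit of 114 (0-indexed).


0b1110010. Highest set bit at position 6

6


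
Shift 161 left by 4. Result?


0b10100001 << 4 = 0b101000010000 = 2576

2576


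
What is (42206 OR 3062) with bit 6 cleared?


Step 1: 42206 | 3062 = 45054
Step 2: 45054 & ~(1 << 6) = 44990

44990


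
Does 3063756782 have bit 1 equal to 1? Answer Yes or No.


0b10110110100111010011011111101110, bit 1 = 1. Yes

Yes


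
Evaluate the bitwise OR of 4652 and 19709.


0b1001000101100 | 0b100110011111101 = 0b101111011111101 = 24317

24317


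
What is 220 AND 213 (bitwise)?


0b11011100 & 0b11010101 = 0b11010100 = 212

212


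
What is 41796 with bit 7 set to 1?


41796 | (1 << 7) = 41796 | 128 = 41924

41924


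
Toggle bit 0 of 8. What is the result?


8 ^ (1 << 0) = 8 ^ 1 = 9

9


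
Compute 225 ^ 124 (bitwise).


0b11100001 ^ 0b1111100 = 0b10011101 = 157

157


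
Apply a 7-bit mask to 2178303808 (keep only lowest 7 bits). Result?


2178303808 & 127 = 64

64


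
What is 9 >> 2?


0b1001 >> 2 = 0b10 = 2

2


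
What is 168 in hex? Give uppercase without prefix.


168 = A8 hex

A8


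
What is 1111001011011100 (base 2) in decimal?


1111001011011100 in decimal = 62172

62172


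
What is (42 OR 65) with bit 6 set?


Step 1: 42 | 65 = 107
Step 2: 107 | (1 << 6) = 107 | 64 = 107

107


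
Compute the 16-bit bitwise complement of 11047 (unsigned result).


~0b10101100100111 = 0b1101010011011000 = 54488 (16-bit unsigned)

54488


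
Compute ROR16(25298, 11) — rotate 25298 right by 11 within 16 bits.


Rotate 0b110001011010010 right by 11 (16-bit) = 0b101101001001100 = 23116

23116


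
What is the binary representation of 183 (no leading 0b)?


183 = 10110111 in binary

10110111


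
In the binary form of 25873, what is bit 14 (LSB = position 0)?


0b110010100010001, position 14 = 1

1


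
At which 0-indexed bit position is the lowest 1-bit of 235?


0b11101011. Lowest set bit at position 0

0


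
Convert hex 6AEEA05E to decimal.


6AEEA05E hex = 1794023518 decimal

1794023518


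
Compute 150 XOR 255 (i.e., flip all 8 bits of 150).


150 ^ 255 = 105

105


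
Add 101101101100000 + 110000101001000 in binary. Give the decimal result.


101101101100000 + 110000101001000 = 1011110010101000 = 48296

48296


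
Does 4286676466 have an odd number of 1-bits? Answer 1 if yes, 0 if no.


0b11111111100000010111110111110010 has 21 ones => parity 1

1


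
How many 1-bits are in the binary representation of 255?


0b11111111 has 8 set bits

8


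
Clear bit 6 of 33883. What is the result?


33883 & ~(1 << 6) = 33819

33819


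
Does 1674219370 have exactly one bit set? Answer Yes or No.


0b1100011110010101000111101101010. Multiple bits set => No

No


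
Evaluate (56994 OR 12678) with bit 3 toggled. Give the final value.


Step 1: 56994 | 12678 = 65446
Step 2: 65446 ^ (1 << 3) = 65446 ^ 8 = 65454

65454


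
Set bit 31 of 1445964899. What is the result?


1445964899 | (1 << 31) = 1445964899 | 2147483648 = 3593448547

3593448547


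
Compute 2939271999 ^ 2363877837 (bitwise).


0b10101111001100011011101100111111 ^ 0b10001100111001011110100111001101 = 0b100011110101000101001011110010 = 601117426

601117426


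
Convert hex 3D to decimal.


3D hex = 61 decimal

61


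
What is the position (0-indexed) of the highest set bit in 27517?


0b110101101111101. Highest set bit at position 14

14


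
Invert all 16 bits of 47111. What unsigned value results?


47111 ^ 65535 = 18424

18424


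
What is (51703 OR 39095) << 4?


Step 1: 51703 | 39095 = 55799
Step 2: 55799 << 4 = 892784

892784


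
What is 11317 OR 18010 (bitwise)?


0b10110000110101 | 0b100011001011010 = 0b110111001111111 = 28287

28287


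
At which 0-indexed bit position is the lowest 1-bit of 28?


0b11100. Lowest set bit at position 2

2


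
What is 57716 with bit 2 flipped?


57716 ^ (1 << 2) = 57716 ^ 4 = 57712

57712


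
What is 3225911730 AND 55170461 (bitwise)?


0b11000000010001111000000110110010 & 0b11010010011101010110011101 = 0b10000011000000110010000 = 4293008

4293008


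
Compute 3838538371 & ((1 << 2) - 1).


3838538371 & 3 = 3

3


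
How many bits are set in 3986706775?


0b11101101101000000101000101010111 has 16 set bits

16


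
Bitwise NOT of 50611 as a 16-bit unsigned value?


~0b1100010110110011 = 0b11101001001100 = 14924 (16-bit unsigned)

14924


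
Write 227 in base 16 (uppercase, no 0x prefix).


227 = E3 hex

E3


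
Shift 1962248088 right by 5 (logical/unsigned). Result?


0b1110100111101011000011110011000 >> 5 = 0b11101001111010110000111100 = 61320252

61320252


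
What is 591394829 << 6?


0b100011001111111111100000001101 << 6 = 0b100011001111111111100000001101000000 = 37849269056

37849269056


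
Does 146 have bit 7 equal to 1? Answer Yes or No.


0b10010010, bit 7 = 1. Yes

Yes


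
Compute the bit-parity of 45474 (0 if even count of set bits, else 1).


0b1011000110100010 has 7 ones => parity 1

1


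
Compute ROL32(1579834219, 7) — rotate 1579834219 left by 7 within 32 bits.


Rotate 0b1011110001010100101101101101011 left by 7 (32-bit) = 0b10101001011011011010110101111 = 355317167

355317167


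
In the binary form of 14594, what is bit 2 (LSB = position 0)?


0b11100100000010, position 2 = 0

0


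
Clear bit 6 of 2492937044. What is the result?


2492937044 & ~(1 << 6) = 2492936980

2492936980


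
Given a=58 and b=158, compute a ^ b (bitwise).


58 ^ 158 = 164

164


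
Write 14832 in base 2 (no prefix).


14832 = 11100111110000 in binary

11100111110000


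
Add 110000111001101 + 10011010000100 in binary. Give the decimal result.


110000111001101 + 10011010000100 = 1000100001010001 = 34897

34897


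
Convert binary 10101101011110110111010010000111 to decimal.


10101101011110110111010010000111 in decimal = 2910549127

2910549127


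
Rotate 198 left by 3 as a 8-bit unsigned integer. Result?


Rotate 0b11000110 left by 3 (8-bit) = 0b110110 = 54

54


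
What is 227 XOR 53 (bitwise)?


0b11100011 ^ 0b110101 = 0b11010110 = 214

214


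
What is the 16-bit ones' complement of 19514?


19514 ^ 65535 = 46021

46021


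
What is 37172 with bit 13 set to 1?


37172 | (1 << 13) = 37172 | 8192 = 45364

45364


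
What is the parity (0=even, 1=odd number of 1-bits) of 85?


0b1010101 has 4 ones => parity 0

0


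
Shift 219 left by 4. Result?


0b11011011 << 4 = 0b110110110000 = 3504

3504


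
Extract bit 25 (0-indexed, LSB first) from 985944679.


0b111010110001000101001001100111, position 25 = 1

1


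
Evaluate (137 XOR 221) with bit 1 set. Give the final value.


Step 1: 137 ^ 221 = 84
Step 2: 84 | (1 << 1) = 84 | 2 = 86

86


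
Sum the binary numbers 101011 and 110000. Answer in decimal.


101011 + 110000 = 1011011 = 91

91


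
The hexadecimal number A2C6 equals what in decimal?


A2C6 hex = 41670 decimal

41670


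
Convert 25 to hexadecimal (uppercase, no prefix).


25 = 19 hex

19


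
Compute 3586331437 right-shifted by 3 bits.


0b11010101110000110001001100101101 >> 3 = 0b11010101110000110001001100101 = 448291429

448291429


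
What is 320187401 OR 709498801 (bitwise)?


0b10011000101011010110000001001 | 0b101010010010100001011110110001 = 0b111011010111111011111110111001 = 996130745

996130745


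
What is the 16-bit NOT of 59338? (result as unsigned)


~0b1110011111001010 = 0b1100000110101 = 6197 (16-bit unsigned)

6197


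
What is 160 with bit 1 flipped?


160 ^ (1 << 1) = 160 ^ 2 = 162

162


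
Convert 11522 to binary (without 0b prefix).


11522 = 10110100000010 in binary

10110100000010


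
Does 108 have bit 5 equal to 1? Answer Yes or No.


0b1101100, bit 5 = 1. Yes

Yes


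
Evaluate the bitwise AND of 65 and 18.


0b1000001 & 0b10010 = 0b0 = 0

0


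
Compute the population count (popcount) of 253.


0b11111101 has 7 set bits

7


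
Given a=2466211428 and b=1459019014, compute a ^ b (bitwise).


2466211428 ^ 1459019014 = 3288972130

3288972130


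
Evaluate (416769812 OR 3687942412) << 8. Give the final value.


Step 1: 416769812 | 3687942412 = 3688361756
Step 2: 3688361756 << 8 = 944220609536

944220609536


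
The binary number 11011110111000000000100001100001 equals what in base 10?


11011110111000000000100001100001 in decimal = 3739224161

3739224161


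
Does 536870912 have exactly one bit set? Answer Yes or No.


0b100000000000000000000000000000. Only one bit set => Yes

Yes


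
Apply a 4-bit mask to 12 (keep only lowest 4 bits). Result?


12 & 15 = 12

12


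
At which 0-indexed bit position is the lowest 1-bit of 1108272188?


0b1000010000011101110010000111100. Lowest set bit at position 2

2


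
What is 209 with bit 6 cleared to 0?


209 & ~(1 << 6) = 145

145


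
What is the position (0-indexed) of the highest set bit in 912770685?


0b110110011001111100011001111101. Highest set bit at position 29

29


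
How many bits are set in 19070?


0b100101001111110 has 9 set bits

9


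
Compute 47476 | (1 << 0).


47476 | (1 << 0) = 47476 | 1 = 47477

47477


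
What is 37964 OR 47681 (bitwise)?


0b1001010001001100 | 0b1011101001000001 = 0b1011111001001101 = 48717

48717


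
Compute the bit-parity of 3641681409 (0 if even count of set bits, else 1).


0b11011001000011111010011000000001 has 14 ones => parity 0

0


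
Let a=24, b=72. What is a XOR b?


24 ^ 72 = 80

80


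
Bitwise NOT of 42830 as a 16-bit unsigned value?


~0b1010011101001110 = 0b101100010110001 = 22705 (16-bit unsigned)

22705


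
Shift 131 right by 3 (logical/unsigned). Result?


0b10000011 >> 3 = 0b10000 = 16

16


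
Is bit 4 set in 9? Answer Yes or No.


0b1001, bit 4 = 0. No

No


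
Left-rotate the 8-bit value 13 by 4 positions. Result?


Rotate 0b1101 left by 4 (8-bit) = 0b11010000 = 208

208


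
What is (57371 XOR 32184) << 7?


Step 1: 57371 ^ 32184 = 40355
Step 2: 40355 << 7 = 5165440

5165440


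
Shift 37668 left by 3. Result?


0b1001001100100100 << 3 = 0b1001001100100100000 = 301344

301344


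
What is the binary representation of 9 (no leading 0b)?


9 = 1001 in binary

1001


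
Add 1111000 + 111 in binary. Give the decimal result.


1111000 + 111 = 1111111 = 127

127


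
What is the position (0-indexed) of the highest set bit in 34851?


0b1000100000100011. Highest set bit at position 15

15


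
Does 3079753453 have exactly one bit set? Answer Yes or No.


0b10110111100100010100111011101101. Multiple bits set => No

No


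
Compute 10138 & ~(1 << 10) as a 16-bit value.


10138 & ~(1 << 10) = 9114

9114


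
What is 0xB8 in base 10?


B8 hex = 184 decimal

184


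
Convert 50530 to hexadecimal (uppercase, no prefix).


50530 = C562 hex

C562


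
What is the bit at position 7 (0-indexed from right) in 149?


0b10010101, position 7 = 1

1


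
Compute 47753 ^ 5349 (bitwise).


0b1011101010001001 ^ 0b1010011100101 = 0b1010111001101100 = 44652

44652


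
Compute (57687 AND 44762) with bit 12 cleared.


Step 1: 57687 & 44762 = 41042
Step 2: 41042 & ~(1 << 12) = 41042

41042


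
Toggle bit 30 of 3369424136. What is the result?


3369424136 ^ (1 << 30) = 3369424136 ^ 1073741824 = 2295682312

2295682312


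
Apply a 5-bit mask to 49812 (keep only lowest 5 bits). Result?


49812 & 31 = 20

20


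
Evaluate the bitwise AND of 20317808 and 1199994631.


0b1001101100000011001110000 & 0b1000111100001100111011100000111 = 0b1000001100000011000000000 = 17171968

17171968


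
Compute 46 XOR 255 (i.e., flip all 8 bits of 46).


46 ^ 255 = 209

209


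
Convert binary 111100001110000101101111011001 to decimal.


111100001110000101101111011001 in decimal = 1010326489

1010326489


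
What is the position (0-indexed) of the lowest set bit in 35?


0b100011. Lowest set bit at position 0

0


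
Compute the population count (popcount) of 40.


0b101000 has 2 set bits

2


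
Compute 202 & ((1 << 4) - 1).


202 & 15 = 10

10


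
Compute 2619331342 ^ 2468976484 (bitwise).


0b10011100000111111101001100001110 ^ 0b10010011001010011001011101100100 = 0b1111001101100100010001101010 = 255214698

255214698


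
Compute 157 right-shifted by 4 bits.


0b10011101 >> 4 = 0b1001 = 9

9


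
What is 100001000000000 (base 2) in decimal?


100001000000000 in decimal = 16896

16896


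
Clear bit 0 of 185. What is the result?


185 & ~(1 << 0) = 184

184


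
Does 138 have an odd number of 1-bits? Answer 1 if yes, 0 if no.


0b10001010 has 3 ones => parity 1

1


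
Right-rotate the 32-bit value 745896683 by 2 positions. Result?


Rotate 0b101100011101010111101011101011 right by 2 (32-bit) = 0b11001011000111010101111010111010 = 3407699642

3407699642


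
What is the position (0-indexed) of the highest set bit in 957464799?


0b111001000100011100000011011111. Highest set bit at position 29

29


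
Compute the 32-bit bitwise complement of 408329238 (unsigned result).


~0b11000010101101001110000010110 = 0b11100111101010010110001111101001 = 3886638057 (32-bit unsigned)

3886638057


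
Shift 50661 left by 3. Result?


0b1100010111100101 << 3 = 0b1100010111100101000 = 405288

405288


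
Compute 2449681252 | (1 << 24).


2449681252 | (1 << 24) = 2449681252 | 16777216 = 2466458468

2466458468


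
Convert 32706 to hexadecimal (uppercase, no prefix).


32706 = 7FC2 hex

7FC2


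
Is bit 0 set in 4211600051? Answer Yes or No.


0b11111011000001111110101010110011, bit 0 = 1. Yes

Yes


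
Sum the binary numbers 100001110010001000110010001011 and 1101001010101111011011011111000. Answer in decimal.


100001110010001000110010001011 + 1101001010101111011011011111000 = 10001011001000000100001110000011 = 2334147459

2334147459


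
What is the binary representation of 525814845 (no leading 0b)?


525814845 = 11111010101110100110000111101 in binary

11111010101110100110000111101


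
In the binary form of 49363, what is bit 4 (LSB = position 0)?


0b1100000011010011, position 4 = 1

1


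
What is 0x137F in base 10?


137F hex = 4991 decimal

4991


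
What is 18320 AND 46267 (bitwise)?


0b100011110010000 & 0b1011010010111011 = 0b10010010000 = 1168

1168


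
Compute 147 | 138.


0b10010011 | 0b10001010 = 0b10011011 = 155

155


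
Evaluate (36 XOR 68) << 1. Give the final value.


Step 1: 36 ^ 68 = 96
Step 2: 96 << 1 = 192

192


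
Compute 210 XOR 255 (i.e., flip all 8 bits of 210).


210 ^ 255 = 45

45


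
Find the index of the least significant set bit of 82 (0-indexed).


0b1010010. Lowest set bit at position 1

1


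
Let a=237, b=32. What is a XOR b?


237 ^ 32 = 205

205


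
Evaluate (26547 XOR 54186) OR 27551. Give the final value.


Step 1: 26547 ^ 54186 = 46105
Step 2: 46105 | 27551 = 65439

65439


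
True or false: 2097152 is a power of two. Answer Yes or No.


0b1000000000000000000000. Only one bit set => Yes

Yes


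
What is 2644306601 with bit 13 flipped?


2644306601 ^ (1 << 13) = 2644306601 ^ 8192 = 2644298409

2644298409


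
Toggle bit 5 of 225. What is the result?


225 ^ (1 << 5) = 225 ^ 32 = 193

193


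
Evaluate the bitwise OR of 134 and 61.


0b10000110 | 0b111101 = 0b10111111 = 191

191


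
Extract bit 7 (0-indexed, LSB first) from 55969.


0b1101101010100001, position 7 = 1

1


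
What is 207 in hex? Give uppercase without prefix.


207 = CF hex

CF


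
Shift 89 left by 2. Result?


0b1011001 << 2 = 0b101100100 = 356

356


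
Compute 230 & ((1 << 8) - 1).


230 & 255 = 230

230


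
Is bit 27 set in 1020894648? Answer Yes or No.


0b111100110110011001110110111000, bit 27 = 1. Yes

Yes


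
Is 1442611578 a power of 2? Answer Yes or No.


0b1010101111111001000000101111010. Multiple bits set => No

No


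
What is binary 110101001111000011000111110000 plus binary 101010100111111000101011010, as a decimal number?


110101001111000011000111110000 + 101010100111111000101011010 = 111010100100000010001101001010 = 982524746

982524746


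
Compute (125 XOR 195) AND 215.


Step 1: 125 ^ 195 = 190
Step 2: 190 & 215 = 150

150


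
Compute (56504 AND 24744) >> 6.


Step 1: 56504 & 24744 = 16552
Step 2: 16552 >> 6 = 258

258


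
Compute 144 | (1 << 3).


144 | (1 << 3) = 144 | 8 = 152

152


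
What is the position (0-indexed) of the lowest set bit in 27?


0b11011. Lowest set bit at position 0

0


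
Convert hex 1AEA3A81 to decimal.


1AEA3A81 hex = 451558017 decimal

451558017


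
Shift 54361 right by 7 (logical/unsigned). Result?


0b1101010001011001 >> 7 = 0b110101000 = 424

424


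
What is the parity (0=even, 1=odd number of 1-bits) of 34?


0b100010 has 2 ones => parity 0

0


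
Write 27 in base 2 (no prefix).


27 = 11011 in binary

11011


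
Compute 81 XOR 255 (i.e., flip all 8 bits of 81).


81 ^ 255 = 174

174


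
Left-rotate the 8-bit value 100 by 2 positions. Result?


Rotate 0b1100100 left by 2 (8-bit) = 0b10010001 = 145

145


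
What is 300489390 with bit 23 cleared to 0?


300489390 & ~(1 << 23) = 292100782

292100782


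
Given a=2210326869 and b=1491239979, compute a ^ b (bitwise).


2210326869 ^ 1491239979 = 3680267646

3680267646


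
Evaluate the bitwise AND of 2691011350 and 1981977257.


0b10100000011001011001001100010110 & 0b1110110001000101001001010101001 = 0b100000001000001001001000000000 = 539005440

539005440


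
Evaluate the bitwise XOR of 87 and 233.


0b1010111 ^ 0b11101001 = 0b10111110 = 190

190


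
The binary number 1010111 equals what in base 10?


1010111 in decimal = 87

87


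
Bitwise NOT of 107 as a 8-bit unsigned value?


~0b1101011 = 0b10010100 = 148 (8-bit unsigned)

148


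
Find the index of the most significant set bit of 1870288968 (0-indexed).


0b1101111011110100101100001001000. Highest set bit at position 30

30


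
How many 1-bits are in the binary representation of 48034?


0b1011101110100010 has 9 set bits

9


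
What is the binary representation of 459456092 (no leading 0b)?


459456092 = 11011011000101011111001011100 in binary

11011011000101011111001011100


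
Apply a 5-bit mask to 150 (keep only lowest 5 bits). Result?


150 & 31 = 22

22


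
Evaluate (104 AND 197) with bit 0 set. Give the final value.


Step 1: 104 & 197 = 64
Step 2: 64 | (1 << 0) = 64 | 1 = 65

65


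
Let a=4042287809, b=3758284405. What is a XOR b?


4042287809 ^ 3758284405 = 284341428

284341428


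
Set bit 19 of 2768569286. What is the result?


2768569286 | (1 << 19) = 2768569286 | 524288 = 2769093574

2769093574


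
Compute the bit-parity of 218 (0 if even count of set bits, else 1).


0b11011010 has 5 ones => parity 1

1


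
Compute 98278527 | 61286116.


0b101110110111001110001111111 | 0b11101001110010011011100100 = 0b111111111111011111011111111 = 134201087

134201087


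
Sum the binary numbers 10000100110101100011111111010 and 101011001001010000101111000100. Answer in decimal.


10000100110101100011111111010 + 101011001001010000101111000100 = 111011101111111101001110111110 = 1002427326

1002427326


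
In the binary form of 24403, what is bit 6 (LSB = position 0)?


0b101111101010011, position 6 = 1

1


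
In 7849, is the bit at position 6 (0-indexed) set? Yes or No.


0b1111010101001, bit 6 = 0. No

No


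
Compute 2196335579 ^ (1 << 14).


2196335579 ^ (1 << 14) = 2196335579 ^ 16384 = 2196319195

2196319195


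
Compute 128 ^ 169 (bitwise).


0b10000000 ^ 0b10101001 = 0b101001 = 41

41


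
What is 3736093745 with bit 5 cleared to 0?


3736093745 & ~(1 << 5) = 3736093713

3736093713


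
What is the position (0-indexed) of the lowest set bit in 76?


0b1001100. Lowest set bit at position 2

2


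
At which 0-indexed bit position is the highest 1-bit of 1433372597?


0b1010101011011111000011110110101. Highest set bit at position 30

30


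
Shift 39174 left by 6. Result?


0b1001100100000110 << 6 = 0b1001100100000110000000 = 2507136

2507136


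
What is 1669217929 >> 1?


0b1100011011111100011111010001001 >> 1 = 0b110001101111110001111101000100 = 834608964

834608964


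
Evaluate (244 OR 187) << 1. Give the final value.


Step 1: 244 | 187 = 255
Step 2: 255 << 1 = 510

510


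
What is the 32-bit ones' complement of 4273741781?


4273741781 ^ 4294967295 = 21225514

21225514


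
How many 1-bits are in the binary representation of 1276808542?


0b1001100000110101000110101011110 has 15 set bits

15


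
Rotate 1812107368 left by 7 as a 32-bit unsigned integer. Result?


Rotate 0b1101100000000101001000001101000 left by 7 (32-bit) = 0b1010010000011010000110110 = 21509174

21509174


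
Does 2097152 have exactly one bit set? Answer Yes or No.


0b1000000000000000000000. Only one bit set => Yes

Yes


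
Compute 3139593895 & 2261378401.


0b10111011001000100110011010100111 & 0b10000110110010011110010101100001 = 0b10000010000000000110010000100001 = 2181063713

2181063713


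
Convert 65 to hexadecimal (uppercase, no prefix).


65 = 41 hex

41


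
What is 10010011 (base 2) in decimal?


10010011 in decimal = 147

147


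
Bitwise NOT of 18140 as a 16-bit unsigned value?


~0b100011011011100 = 0b1011100100100011 = 47395 (16-bit unsigned)

47395


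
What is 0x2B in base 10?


2B hex = 43 decimal

43


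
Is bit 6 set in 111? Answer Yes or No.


0b1101111, bit 6 = 1. Yes

Yes


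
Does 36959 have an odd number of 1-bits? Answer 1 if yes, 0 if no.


0b1001000001011111 has 8 ones => parity 0

0


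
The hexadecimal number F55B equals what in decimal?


F55B hex = 62811 decimal

62811


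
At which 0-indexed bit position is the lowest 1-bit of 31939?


0b111110011000011. Lowest set bit at position 0

0


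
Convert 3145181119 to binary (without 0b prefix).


3145181119 = 10111011011101111010011110111111 in binary

10111011011101111010011110111111


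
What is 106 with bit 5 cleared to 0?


106 & ~(1 << 5) = 74

74


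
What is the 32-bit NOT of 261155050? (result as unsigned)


~0b1111100100001110100011101010 = 0b11110000011011110001011100010101 = 4033812245 (32-bit unsigned)

4033812245


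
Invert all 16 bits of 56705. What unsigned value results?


56705 ^ 65535 = 8830

8830


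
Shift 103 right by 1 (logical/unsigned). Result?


0b1100111 >> 1 = 0b110011 = 51

51


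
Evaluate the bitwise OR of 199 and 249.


0b11000111 | 0b11111001 = 0b11111111 = 255

255


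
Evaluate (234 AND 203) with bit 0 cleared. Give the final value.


Step 1: 234 & 203 = 202
Step 2: 202 & ~(1 << 0) = 202

202


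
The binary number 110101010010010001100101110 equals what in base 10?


110101010010010001100101110 in decimal = 111747886

111747886


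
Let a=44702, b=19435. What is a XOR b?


44702 ^ 19435 = 58741

58741


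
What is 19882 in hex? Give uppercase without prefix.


19882 = 4DAA hex

4DAA


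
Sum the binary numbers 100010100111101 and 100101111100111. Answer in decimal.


100010100111101 + 100101111100111 = 1001000100100100 = 37156

37156


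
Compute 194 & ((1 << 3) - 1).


194 & 7 = 2

2


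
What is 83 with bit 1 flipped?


83 ^ (1 << 1) = 83 ^ 2 = 81

81


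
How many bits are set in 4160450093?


0b11110111111110110110111000101101 has 23 set bits

23


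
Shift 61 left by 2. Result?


0b111101 << 2 = 0b11110100 = 244

244


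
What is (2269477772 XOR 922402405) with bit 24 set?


Step 1: 2269477772 ^ 922402405 = 2982135273
Step 2: 2982135273 | (1 << 24) = 2982135273 | 16777216 = 2982135273

2982135273


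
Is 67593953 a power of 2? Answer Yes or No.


0b100000001110110011011100001. Multiple bits set => No

No


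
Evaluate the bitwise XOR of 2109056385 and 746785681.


0b1111101101101011010010110000001 ^ 0b101100100000110000101110010001 = 0b1010001001101101010111000010000 = 1362538000

1362538000


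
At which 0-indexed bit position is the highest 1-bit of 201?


0b11001001. Highest set bit at position 7

7


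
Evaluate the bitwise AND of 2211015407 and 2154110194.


0b10000011110010010110101011101111 & 0b10000000011001010001110011110010 = 0b10000000010000010000100011100010 = 2151745762

2151745762


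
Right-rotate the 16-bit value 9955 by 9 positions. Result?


Rotate 0b10011011100011 right by 9 (16-bit) = 0b111000110010011 = 29075

29075


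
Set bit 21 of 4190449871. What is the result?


4190449871 | (1 << 21) = 4190449871 | 2097152 = 4192547023

4192547023


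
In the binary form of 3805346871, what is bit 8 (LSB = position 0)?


0b11100010110100001111110000110111, position 8 = 0

0


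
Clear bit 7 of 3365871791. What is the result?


3365871791 & ~(1 << 7) = 3365871663

3365871663


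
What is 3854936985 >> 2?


0b11100101110001011010101110011001 >> 2 = 0b111001011100010110101011100110 = 963734246

963734246


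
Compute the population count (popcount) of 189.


0b10111101 has 6 set bits

6


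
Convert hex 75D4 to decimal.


75D4 hex = 30164 decimal

30164


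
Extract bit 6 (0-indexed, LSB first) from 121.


0b1111001, position 6 = 1

1


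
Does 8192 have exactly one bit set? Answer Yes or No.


0b10000000000000. Only one bit set => Yes

Yes


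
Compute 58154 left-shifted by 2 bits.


0b1110001100101010 << 2 = 0b111000110010101000 = 232616

232616


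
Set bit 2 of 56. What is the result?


56 | (1 << 2) = 56 | 4 = 60

60


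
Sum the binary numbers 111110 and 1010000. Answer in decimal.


111110 + 1010000 = 10001110 = 142

142


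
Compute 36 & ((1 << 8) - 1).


36 & 255 = 36

36


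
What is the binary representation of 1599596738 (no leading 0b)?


1599596738 = 1011111010101111110100011000010 in binary

1011111010101111110100011000010


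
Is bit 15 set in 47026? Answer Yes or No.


0b1011011110110010, bit 15 = 1. Yes

Yes


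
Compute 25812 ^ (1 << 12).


25812 ^ (1 << 12) = 25812 ^ 4096 = 29908

29908


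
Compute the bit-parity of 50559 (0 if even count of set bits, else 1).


0b1100010101111111 has 11 ones => parity 1

1


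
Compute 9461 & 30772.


0b10010011110101 & 0b111100000110100 = 0b10000000110100 = 8244

8244


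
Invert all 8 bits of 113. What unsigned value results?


113 ^ 255 = 142

142


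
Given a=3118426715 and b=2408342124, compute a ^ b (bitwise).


3118426715 ^ 2408342124 = 911411255

911411255


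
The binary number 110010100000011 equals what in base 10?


110010100000011 in decimal = 25859

25859


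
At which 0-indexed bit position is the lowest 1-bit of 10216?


0b10011111101000. Lowest set bit at position 3

3


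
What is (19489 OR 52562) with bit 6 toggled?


Step 1: 19489 | 52562 = 52595
Step 2: 52595 ^ (1 << 6) = 52595 ^ 64 = 52531

52531


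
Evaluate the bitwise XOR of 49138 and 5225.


0b1011111111110010 ^ 0b1010001101001 = 0b1010101110011011 = 43931

43931


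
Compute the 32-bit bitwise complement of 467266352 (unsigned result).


~0b11011110110011110101100110000 = 0b11100100001001100001010011001111 = 3827700943 (32-bit unsigned)

3827700943


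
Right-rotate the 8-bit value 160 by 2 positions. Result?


Rotate 0b10100000 right by 2 (8-bit) = 0b101000 = 40

40


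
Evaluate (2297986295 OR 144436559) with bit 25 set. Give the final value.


Step 1: 2297986295 | 144436559 = 2298215935
Step 2: 2298215935 | (1 << 25) = 2298215935 | 33554432 = 2331770367

2331770367


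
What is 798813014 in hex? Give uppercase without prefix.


798813014 = 2F9CEB56 hex

2F9CEB56


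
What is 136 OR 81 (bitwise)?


0b10001000 | 0b1010001 = 0b11011001 = 217

217


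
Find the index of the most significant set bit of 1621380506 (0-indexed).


0b1100000101001000100110110011010. Highest set bit at position 30

30


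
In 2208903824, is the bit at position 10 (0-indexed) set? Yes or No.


0b10000011101010010011001010010000, bit 10 = 0. No

No


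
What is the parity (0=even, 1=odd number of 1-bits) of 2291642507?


0b10001000100101111011000010001011 has 14 ones => parity 0

0


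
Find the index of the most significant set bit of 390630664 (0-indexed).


0b10111010010001000110100001000. Highest set bit at position 28

28


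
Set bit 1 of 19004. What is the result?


19004 | (1 << 1) = 19004 | 2 = 19006

19006


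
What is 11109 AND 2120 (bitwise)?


0b10101101100101 & 0b100001001000 = 0b100001000000 = 2112

2112


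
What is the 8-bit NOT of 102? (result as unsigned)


~0b1100110 = 0b10011001 = 153 (8-bit unsigned)

153
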